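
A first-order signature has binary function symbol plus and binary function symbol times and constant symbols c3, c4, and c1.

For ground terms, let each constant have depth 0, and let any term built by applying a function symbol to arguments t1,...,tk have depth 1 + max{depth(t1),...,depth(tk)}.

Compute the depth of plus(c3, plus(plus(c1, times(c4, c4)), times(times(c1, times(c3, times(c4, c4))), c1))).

depth(times(c4, c4)) = 1 + max(0, 0) = 1
depth(plus(c1, times(c4, c4))) = 1 + max(0, 1) = 2
depth(times(c3, times(c4, c4))) = 1 + max(0, 1) = 2
depth(times(c1, times(c3, times(c4, c4)))) = 1 + max(0, 2) = 3
depth(times(times(c1, times(c3, times(c4, c4))), c1)) = 1 + max(3, 0) = 4
depth(plus(plus(c1, times(c4, c4)), times(times(c1, times(c3, times(c4, c4))), c1))) = 1 + max(2, 4) = 5
depth(plus(c3, plus(plus(c1, times(c4, c4)), times(times(c1, times(c3, times(c4, c4))), c1)))) = 1 + max(0, 5) = 6

6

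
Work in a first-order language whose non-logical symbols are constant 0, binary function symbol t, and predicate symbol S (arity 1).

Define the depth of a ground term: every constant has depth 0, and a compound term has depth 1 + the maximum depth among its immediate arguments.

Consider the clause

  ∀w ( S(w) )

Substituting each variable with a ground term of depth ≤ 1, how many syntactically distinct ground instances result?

2

Ground terms of depth ≤ 1:
  Count level by level. With function symbols t/2, the terms of depth ≤ k are the 1 constant together with each function applied to depth-≤(k−1) tuples, so N_k = 1 + N_{k-1}^2.
  N_0 = 1
  N_1 = 1 + 1^2 = 2
So there are 2 ground terms available for substitution.
The clause has 1 distinct variable (w), which appears in the body. In the free term algebra distinct substitutions yield syntactically distinct ground instances.
Number of ground instances = 2.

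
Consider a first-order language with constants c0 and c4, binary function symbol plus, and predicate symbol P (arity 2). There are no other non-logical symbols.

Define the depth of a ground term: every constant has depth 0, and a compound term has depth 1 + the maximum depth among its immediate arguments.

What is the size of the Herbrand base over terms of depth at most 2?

First count ground terms of depth ≤ 2.
Let N_k count ground terms of depth at most k. Each non-constant term of depth ≤ k is some function symbol applied to depth-≤(k−1) arguments, giving N_k = 2 + N_{k-1}^2.
N_0 = 2
N_1 = 2 + 2^2 = 6
N_2 = 2 + 6^2 = 38
So |H| = 38.
Ground atoms are formed by filling each argument slot of a predicate with a term from H, so an r-ary predicate gives |H|^r atoms:
  P: 38^2 = 1444
Total ground atoms: 1444.

1444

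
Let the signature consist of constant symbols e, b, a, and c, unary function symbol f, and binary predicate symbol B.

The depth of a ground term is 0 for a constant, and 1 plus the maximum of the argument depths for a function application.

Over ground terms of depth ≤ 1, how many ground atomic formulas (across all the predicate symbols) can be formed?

64

First count ground terms of depth ≤ 1.
If N_k denotes the number of depth-≤k ground terms, the 4 constants give N_0 = 4, and each function symbol of arity r contributes N_{k-1}^r new terms at level k: N_k = 4 + N_{k-1}.
N_0 = 4
N_1 = 4 + 4 = 8
So |H| = 8.
Ground atoms are formed by filling each argument slot of a predicate with a term from H, so an r-ary predicate gives |H|^r atoms:
  B: 8^2 = 64
Total ground atoms: 64.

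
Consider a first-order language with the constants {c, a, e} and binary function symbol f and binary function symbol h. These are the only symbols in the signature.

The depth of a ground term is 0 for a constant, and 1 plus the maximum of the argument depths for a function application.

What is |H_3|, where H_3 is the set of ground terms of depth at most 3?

Let N_k = |{terms of depth ≤ k}|. Then N_0 = 3 and N_k = 3 + N_{k-1}^2 + N_{k-1}^2 for k ≥ 1 (one summand per function symbol, arity giving the exponent).
N_0 = 3
N_1 = 3 + 3^2 + 3^2 = 21
N_2 = 3 + 21^2 + 21^2 = 885
N_3 = 3 + 885^2 + 885^2 = 1566453

1566453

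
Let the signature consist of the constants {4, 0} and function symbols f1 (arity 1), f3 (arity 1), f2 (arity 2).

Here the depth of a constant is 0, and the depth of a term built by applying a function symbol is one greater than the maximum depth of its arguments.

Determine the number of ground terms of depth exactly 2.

Count level by level. With function symbols f1/1, f3/1, f2/2, the terms of depth ≤ k are the 2 constants together with each function applied to depth-≤(k−1) tuples, so N_k = 2 + N_{k-1} + N_{k-1} + N_{k-1}^2.
N_0 = 2
N_1 = 2 + 2 + 2 + 2^2 = 10
N_2 = 2 + 10 + 10 + 10^2 = 122
Terms of depth exactly 2: N_2 − N_1 = 122 − 10 = 112.

112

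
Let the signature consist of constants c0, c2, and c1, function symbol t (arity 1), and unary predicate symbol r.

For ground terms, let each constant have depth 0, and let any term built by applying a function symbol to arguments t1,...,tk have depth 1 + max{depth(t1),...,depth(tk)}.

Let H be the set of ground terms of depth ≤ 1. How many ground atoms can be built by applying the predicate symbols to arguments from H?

First count ground terms of depth ≤ 1.
If N_k denotes the number of depth-≤k ground terms, the 3 constants give N_0 = 3, and each function symbol of arity r contributes N_{k-1}^r new terms at level k: N_k = 3 + N_{k-1}.
N_0 = 3
N_1 = 3 + 3 = 6
So |H| = 6.
For each predicate symbol, the number of ground atoms is |H| raised to its arity; summing:
  r: 6
Total ground atoms: 6.

6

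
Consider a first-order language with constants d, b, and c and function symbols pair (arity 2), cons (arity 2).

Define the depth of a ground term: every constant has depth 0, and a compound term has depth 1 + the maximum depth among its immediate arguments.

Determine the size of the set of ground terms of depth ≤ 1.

21

If N_k denotes the number of depth-≤k ground terms, the 3 constants give N_0 = 3, and each function symbol of arity r contributes N_{k-1}^r new terms at level k: N_k = 3 + N_{k-1}^2 + N_{k-1}^2.
N_0 = 3
N_1 = 3 + 3^2 + 3^2 = 21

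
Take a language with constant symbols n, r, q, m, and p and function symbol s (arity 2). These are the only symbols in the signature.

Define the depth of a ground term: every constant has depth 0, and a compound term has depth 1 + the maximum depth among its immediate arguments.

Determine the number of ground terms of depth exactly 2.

875

If N_k denotes the number of depth-≤k ground terms, the 5 constants give N_0 = 5, and each function symbol of arity r contributes N_{k-1}^r new terms at level k: N_k = 5 + N_{k-1}^2.
N_0 = 5
N_1 = 5 + 5^2 = 30
N_2 = 5 + 30^2 = 905
Terms of depth exactly 2: N_2 − N_1 = 905 − 30 = 875.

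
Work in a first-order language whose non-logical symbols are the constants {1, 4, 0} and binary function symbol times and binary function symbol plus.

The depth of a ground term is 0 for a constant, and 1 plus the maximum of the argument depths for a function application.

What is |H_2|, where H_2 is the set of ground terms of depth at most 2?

885

Write N_k for the number of ground terms of depth ≤ k. A term of depth ≤ k is either a constant or a function symbol applied to arguments of depth ≤ k−1, so N_k = 3 + N_{k-1}^2 + N_{k-1}^2.
N_0 = 3
N_1 = 3 + 3^2 + 3^2 = 21
N_2 = 3 + 21^2 + 21^2 = 885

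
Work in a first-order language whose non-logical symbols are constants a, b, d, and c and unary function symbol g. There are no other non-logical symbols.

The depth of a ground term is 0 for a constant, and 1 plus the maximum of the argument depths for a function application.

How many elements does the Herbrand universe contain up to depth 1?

If N_k denotes the number of depth-≤k ground terms, the 4 constants give N_0 = 4, and each function symbol of arity r contributes N_{k-1}^r new terms at level k: N_k = 4 + N_{k-1}.
N_0 = 4
N_1 = 4 + 4 = 8

8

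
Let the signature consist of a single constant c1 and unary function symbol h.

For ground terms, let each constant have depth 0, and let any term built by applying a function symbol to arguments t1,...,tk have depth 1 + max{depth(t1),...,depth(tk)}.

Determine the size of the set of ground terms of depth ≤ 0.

1

Count level by level. With function symbols h/1, the terms of depth ≤ k are the 1 constant together with each function applied to depth-≤(k−1) tuples, so N_k = 1 + N_{k-1}.
N_0 = 1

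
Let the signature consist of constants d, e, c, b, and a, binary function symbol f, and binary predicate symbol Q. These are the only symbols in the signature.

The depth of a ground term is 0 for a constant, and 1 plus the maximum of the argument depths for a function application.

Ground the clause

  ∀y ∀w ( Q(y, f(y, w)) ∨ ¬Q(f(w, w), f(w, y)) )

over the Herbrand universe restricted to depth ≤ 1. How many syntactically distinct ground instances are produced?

Ground terms of depth ≤ 1:
  Count level by level. With function symbols f/2, the terms of depth ≤ k are the 5 constants together with each function applied to depth-≤(k−1) tuples, so N_k = 5 + N_{k-1}^2.
  N_0 = 5
  N_1 = 5 + 5^2 = 30
So there are 30 ground terms available for substitution.
There are 2 variables to instantiate (y, w), each occurring in at least one literal, so different choices give different ground instances.
Number of ground instances = 30^2 = 900.

900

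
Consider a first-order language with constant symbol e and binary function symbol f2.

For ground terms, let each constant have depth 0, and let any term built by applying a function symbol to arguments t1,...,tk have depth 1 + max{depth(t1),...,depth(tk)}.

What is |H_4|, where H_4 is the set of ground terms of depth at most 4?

677

Write N_k for the number of ground terms of depth ≤ k. A term of depth ≤ k is either a constant or a function symbol applied to arguments of depth ≤ k−1, so N_k = 1 + N_{k-1}^2.
N_0 = 1
N_1 = 1 + 1^2 = 2
N_2 = 1 + 2^2 = 5
N_3 = 1 + 5^2 = 26
N_4 = 1 + 26^2 = 677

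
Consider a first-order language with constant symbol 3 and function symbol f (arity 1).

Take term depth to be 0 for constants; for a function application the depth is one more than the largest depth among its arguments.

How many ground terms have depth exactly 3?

Count level by level. With function symbols f/1, the terms of depth ≤ k are the 1 constant together with each function applied to depth-≤(k−1) tuples, so N_k = 1 + N_{k-1}.
N_0 = 1
N_1 = 1 + 1 = 2
N_2 = 1 + 2 = 3
N_3 = 1 + 3 = 4
Terms of depth exactly 3: N_3 − N_2 = 4 − 3 = 1.

1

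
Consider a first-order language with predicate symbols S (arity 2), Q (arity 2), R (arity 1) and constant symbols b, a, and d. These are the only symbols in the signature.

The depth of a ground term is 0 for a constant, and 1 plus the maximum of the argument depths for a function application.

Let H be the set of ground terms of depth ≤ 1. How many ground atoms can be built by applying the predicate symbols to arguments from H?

First count ground terms of depth ≤ 1.
With no function symbols every ground term is a constant, so there are exactly 3 ground terms at every depth bound.
N_0 = 3
N_1 = 3
Explicitly: b, a, d.
So |H| = 3.
Ground atoms are formed by filling each argument slot of a predicate with a term from H, so an r-ary predicate gives |H|^r atoms:
  S: 3^2 = 9;  Q: 3^2 = 9;  R: 3
Total ground atoms: 9 + 9 + 3 = 21.

21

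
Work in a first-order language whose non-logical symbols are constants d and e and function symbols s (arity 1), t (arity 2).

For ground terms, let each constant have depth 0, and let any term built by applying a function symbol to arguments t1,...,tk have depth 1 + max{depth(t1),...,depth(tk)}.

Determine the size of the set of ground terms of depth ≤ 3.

Count level by level. With function symbols s/1, t/2, the terms of depth ≤ k are the 2 constants together with each function applied to depth-≤(k−1) tuples, so N_k = 2 + N_{k-1} + N_{k-1}^2.
N_0 = 2
N_1 = 2 + 2 + 2^2 = 8
N_2 = 2 + 8 + 8^2 = 74
N_3 = 2 + 74 + 74^2 = 5552

5552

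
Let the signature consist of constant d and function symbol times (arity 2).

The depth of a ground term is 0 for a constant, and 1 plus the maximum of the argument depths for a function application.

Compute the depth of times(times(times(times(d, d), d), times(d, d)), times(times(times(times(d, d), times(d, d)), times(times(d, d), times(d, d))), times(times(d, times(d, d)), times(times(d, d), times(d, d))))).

depth(times(d, d)) = 1 + max(0, 0) = 1
depth(times(times(d, d), d)) = 1 + max(1, 0) = 2
depth(times(times(times(d, d), d), times(d, d))) = 1 + max(2, 1) = 3
depth(times(times(d, d), times(d, d))) = 1 + max(1, 1) = 2
depth(times(times(times(d, d), times(d, d)), times(times(d, d), times(d, d)))) = 1 + max(2, 2) = 3
depth(times(d, times(d, d))) = 1 + max(0, 1) = 2
depth(times(times(d, times(d, d)), times(times(d, d), times(d, d)))) = 1 + max(2, 2) = 3
depth(times(times(times(times(d, d), times(d, d)), times(times(d, d), times(d, d))), times(times(d, times(d, d)), times(times(d, d), times(d, d))))) = 1 + max(3, 3) = 4
depth(times(times(times(times(d, d), d), times(d, d)), times(times(times(times(d, d), times(d, d)), times(times(d, d), times(d, d))), times(times(d, times(d, d)), times(times(d, d), times(d, d)))))) = 1 + max(3, 4) = 5

5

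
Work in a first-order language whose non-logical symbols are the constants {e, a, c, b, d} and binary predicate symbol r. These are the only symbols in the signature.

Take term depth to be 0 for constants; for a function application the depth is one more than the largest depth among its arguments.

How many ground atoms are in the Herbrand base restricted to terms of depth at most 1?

25

First count ground terms of depth ≤ 1.
With no function symbols every ground term is a constant, so there are exactly 5 ground terms at every depth bound.
N_0 = 5
N_1 = 5
Explicitly: e, a, c, b, d.
So |H| = 5.
For each predicate symbol, the number of ground atoms is |H| raised to its arity; summing:
  r: 5^2 = 25
Total ground atoms: 25.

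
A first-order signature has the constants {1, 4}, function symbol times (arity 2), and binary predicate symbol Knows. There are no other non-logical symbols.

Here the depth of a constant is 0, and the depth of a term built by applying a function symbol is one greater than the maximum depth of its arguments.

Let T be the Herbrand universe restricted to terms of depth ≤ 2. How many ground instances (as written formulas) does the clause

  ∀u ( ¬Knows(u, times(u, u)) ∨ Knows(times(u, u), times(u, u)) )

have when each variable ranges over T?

Ground terms of depth ≤ 2:
  Write N_k for the number of ground terms of depth ≤ k. A term of depth ≤ k is either a constant or a function symbol applied to arguments of depth ≤ k−1, so N_k = 2 + N_{k-1}^2.
  N_0 = 2
  N_1 = 2 + 2^2 = 6
  N_2 = 2 + 6^2 = 38
So there are 38 ground terms available for substitution.
The variable u ranges independently over the available ground terms, and distinct assignments produce distinct instances.
Number of ground instances = 38.

38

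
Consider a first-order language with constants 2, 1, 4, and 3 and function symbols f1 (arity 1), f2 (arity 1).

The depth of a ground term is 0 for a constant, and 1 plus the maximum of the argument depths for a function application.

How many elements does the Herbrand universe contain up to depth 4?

Write N_k for the number of ground terms of depth ≤ k. A term of depth ≤ k is either a constant or a function symbol applied to arguments of depth ≤ k−1, so N_k = 4 + N_{k-1} + N_{k-1}.
N_0 = 4
N_1 = 4 + 4 + 4 = 12
N_2 = 4 + 12 + 12 = 28
N_3 = 4 + 28 + 28 = 60
N_4 = 4 + 60 + 60 = 124

124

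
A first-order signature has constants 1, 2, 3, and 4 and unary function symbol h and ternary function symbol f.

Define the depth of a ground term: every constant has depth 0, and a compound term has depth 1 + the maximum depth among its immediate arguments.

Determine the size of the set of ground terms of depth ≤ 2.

373324

Let N_k count ground terms of depth at most k. Each non-constant term of depth ≤ k is some function symbol applied to depth-≤(k−1) arguments, giving N_k = 4 + N_{k-1} + N_{k-1}^3.
N_0 = 4
N_1 = 4 + 4 + 4^3 = 72
N_2 = 4 + 72 + 72^3 = 373324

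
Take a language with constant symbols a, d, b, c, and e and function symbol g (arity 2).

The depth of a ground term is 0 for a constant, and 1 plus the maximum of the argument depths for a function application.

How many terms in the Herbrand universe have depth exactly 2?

875

Write N_k for the number of ground terms of depth ≤ k. A term of depth ≤ k is either a constant or a function symbol applied to arguments of depth ≤ k−1, so N_k = 5 + N_{k-1}^2.
N_0 = 5
N_1 = 5 + 5^2 = 30
N_2 = 5 + 30^2 = 905
Terms of depth exactly 2: N_2 − N_1 = 905 − 30 = 875.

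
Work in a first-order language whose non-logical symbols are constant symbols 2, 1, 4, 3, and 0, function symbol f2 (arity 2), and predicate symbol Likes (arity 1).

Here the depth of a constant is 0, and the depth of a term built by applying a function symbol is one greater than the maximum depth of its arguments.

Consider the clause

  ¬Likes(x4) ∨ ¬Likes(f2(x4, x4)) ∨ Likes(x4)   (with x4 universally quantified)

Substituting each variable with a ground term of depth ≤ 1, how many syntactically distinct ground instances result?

Ground terms of depth ≤ 1:
  Let N_k = |{terms of depth ≤ k}|. Then N_0 = 5 and N_k = 5 + N_{k-1}^2 for k ≥ 1 (one summand per function symbol, arity giving the exponent).
  N_0 = 5
  N_1 = 5 + 5^2 = 30
So there are 30 ground terms available for substitution.
The variable x4 ranges independently over the available ground terms, and distinct assignments produce distinct instances.
Number of ground instances = 30.

30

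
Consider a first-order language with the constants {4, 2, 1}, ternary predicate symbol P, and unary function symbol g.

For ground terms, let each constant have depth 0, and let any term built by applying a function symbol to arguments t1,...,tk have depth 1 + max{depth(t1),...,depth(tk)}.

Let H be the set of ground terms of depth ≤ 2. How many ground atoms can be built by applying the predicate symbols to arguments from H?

First count ground terms of depth ≤ 2.
Let N_k = |{terms of depth ≤ k}|. Then N_0 = 3 and N_k = 3 + N_{k-1} for k ≥ 1 (one summand per function symbol, arity giving the exponent).
N_0 = 3
N_1 = 3 + 3 = 6
N_2 = 3 + 6 = 9
Explicitly: 4, 2, 1, g(4), g(2), g(1), g(g(4)), g(g(2)), g(g(1)).
So |H| = 9.
Each predicate of arity r yields |H|^r ground atoms (one per choice of an r-tuple from H):
  P: 9^3 = 729
Total ground atoms: 729.

729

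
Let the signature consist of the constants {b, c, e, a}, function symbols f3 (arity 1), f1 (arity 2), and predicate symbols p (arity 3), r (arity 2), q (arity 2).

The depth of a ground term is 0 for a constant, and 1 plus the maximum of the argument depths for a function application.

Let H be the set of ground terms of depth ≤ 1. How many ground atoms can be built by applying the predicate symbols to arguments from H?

14976

First count ground terms of depth ≤ 1.
Let N_k count ground terms of depth at most k. Each non-constant term of depth ≤ k is some function symbol applied to depth-≤(k−1) arguments, giving N_k = 4 + N_{k-1} + N_{k-1}^2.
N_0 = 4
N_1 = 4 + 4 + 4^2 = 24
So |H| = 24.
For each predicate symbol, the number of ground atoms is |H| raised to its arity; summing:
  p: 24^3 = 13824;  r: 24^2 = 576;  q: 24^2 = 576
Total ground atoms: 13824 + 576 + 576 = 14976.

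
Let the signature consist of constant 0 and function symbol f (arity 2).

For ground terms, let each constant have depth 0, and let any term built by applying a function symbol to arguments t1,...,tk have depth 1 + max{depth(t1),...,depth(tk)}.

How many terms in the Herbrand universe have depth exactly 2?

3

Count level by level. With function symbols f/2, the terms of depth ≤ k are the 1 constant together with each function applied to depth-≤(k−1) tuples, so N_k = 1 + N_{k-1}^2.
N_0 = 1
N_1 = 1 + 1^2 = 2
N_2 = 1 + 2^2 = 5
Terms of depth exactly 2: N_2 − N_1 = 5 − 2 = 3.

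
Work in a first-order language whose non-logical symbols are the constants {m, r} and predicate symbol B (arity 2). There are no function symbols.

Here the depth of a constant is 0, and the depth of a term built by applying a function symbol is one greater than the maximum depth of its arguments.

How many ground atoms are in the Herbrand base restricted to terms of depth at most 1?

First count ground terms of depth ≤ 1.
With no function symbols every ground term is a constant, so there are exactly 2 ground terms at every depth bound.
N_0 = 2
N_1 = 2
So |H| = 2.
Each predicate of arity r yields |H|^r ground atoms (one per choice of an r-tuple from H):
  B: 2^2 = 4
Total ground atoms: 4.

4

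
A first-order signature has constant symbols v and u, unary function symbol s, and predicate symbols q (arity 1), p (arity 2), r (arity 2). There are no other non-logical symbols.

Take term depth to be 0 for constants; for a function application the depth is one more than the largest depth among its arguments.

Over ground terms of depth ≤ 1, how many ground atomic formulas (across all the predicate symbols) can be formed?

36

First count ground terms of depth ≤ 1.
If N_k denotes the number of depth-≤k ground terms, the 2 constants give N_0 = 2, and each function symbol of arity r contributes N_{k-1}^r new terms at level k: N_k = 2 + N_{k-1}.
N_0 = 2
N_1 = 2 + 2 = 4
Explicitly: v, u, s(v), s(u).
So |H| = 4.
For each predicate symbol, the number of ground atoms is |H| raised to its arity; summing:
  q: 4;  p: 4^2 = 16;  r: 4^2 = 16
Total ground atoms: 4 + 16 + 16 = 36.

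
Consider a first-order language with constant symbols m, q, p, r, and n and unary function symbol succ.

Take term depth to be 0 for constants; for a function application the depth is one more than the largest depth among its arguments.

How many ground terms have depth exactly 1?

If N_k denotes the number of depth-≤k ground terms, the 5 constants give N_0 = 5, and each function symbol of arity r contributes N_{k-1}^r new terms at level k: N_k = 5 + N_{k-1}.
N_0 = 5
N_1 = 5 + 5 = 10
Terms of depth exactly 1: N_1 − N_0 = 10 − 5 = 5.

5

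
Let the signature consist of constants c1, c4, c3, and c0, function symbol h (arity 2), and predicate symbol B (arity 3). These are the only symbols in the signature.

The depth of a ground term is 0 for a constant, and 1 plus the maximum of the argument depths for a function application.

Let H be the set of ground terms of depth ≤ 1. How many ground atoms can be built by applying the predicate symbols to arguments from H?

8000

First count ground terms of depth ≤ 1.
Count level by level. With function symbols h/2, the terms of depth ≤ k are the 4 constants together with each function applied to depth-≤(k−1) tuples, so N_k = 4 + N_{k-1}^2.
N_0 = 4
N_1 = 4 + 4^2 = 20
So |H| = 20.
For each predicate symbol, the number of ground atoms is |H| raised to its arity; summing:
  B: 20^3 = 8000
Total ground atoms: 8000.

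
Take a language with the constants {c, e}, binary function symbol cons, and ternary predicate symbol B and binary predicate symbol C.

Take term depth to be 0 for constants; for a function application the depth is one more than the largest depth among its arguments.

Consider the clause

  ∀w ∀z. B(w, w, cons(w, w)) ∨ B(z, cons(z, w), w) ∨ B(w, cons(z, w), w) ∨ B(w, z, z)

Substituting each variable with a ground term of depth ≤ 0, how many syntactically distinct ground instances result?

4

Ground terms of depth ≤ 0:
  Count level by level. With function symbols cons/2, the terms of depth ≤ k are the 2 constants together with each function applied to depth-≤(k−1) tuples, so N_k = 2 + N_{k-1}^2.
  N_0 = 2
  Explicitly: c, e.
So there are 2 ground terms available for substitution.
The clause has 2 distinct variables (w, z), each appearing in the body. In the free term algebra distinct substitutions yield syntactically distinct ground instances.
Number of ground instances = 2^2 = 4.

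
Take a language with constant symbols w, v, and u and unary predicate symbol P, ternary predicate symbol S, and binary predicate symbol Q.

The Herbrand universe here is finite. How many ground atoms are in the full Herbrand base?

39

With no function symbols, the Herbrand universe is just the 3 constants.
Ground atoms per predicate: P: 3, S: 3^3 = 27, Q: 3^2 = 9.
Herbrand base size = 3 + 27 + 9 = 39.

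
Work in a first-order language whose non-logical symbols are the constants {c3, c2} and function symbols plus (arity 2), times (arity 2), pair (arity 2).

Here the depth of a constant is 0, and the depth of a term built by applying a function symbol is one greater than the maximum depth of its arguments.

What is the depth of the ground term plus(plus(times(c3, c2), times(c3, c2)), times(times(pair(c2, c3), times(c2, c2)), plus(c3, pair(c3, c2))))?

4

depth(times(c3, c2)) = 1 + max(0, 0) = 1
depth(plus(times(c3, c2), times(c3, c2))) = 1 + max(1, 1) = 2
depth(pair(c2, c3)) = 1 + max(0, 0) = 1
depth(times(c2, c2)) = 1 + max(0, 0) = 1
depth(times(pair(c2, c3), times(c2, c2))) = 1 + max(1, 1) = 2
depth(pair(c3, c2)) = 1 + max(0, 0) = 1
depth(plus(c3, pair(c3, c2))) = 1 + max(0, 1) = 2
depth(times(times(pair(c2, c3), times(c2, c2)), plus(c3, pair(c3, c2)))) = 1 + max(2, 2) = 3
depth(plus(plus(times(c3, c2), times(c3, c2)), times(times(pair(c2, c3), times(c2, c2)), plus(c3, pair(c3, c2))))) = 1 + max(2, 3) = 4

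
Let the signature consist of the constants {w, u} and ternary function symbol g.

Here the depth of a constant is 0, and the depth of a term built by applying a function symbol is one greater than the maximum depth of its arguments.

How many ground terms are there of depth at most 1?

10

If N_k denotes the number of depth-≤k ground terms, the 2 constants give N_0 = 2, and each function symbol of arity r contributes N_{k-1}^r new terms at level k: N_k = 2 + N_{k-1}^3.
N_0 = 2
N_1 = 2 + 2^3 = 10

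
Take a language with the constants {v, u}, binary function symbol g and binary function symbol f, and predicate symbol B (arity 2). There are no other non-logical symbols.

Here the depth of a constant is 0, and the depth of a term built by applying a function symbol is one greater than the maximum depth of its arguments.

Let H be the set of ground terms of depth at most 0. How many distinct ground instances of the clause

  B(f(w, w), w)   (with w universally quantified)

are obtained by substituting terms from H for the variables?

2

Ground terms of depth ≤ 0:
  Let N_k = |{terms of depth ≤ k}|. Then N_0 = 2 and N_k = 2 + N_{k-1}^2 + N_{k-1}^2 for k ≥ 1 (one summand per function symbol, arity giving the exponent).
  N_0 = 2
So there are 2 ground terms available for substitution.
There is 1 variable to instantiate (w),  occurring in at least one literal, so different choices give different ground instances.
Number of ground instances = 2.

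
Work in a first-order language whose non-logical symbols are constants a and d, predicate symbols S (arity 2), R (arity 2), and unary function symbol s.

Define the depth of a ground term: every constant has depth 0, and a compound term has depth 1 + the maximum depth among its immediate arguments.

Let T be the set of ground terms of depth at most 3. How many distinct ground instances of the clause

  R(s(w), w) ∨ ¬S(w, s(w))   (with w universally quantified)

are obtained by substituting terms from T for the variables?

8

Ground terms of depth ≤ 3:
  Write N_k for the number of ground terms of depth ≤ k. A term of depth ≤ k is either a constant or a function symbol applied to arguments of depth ≤ k−1, so N_k = 2 + N_{k-1}.
  N_0 = 2
  N_1 = 2 + 2 = 4
  N_2 = 2 + 4 = 6
  N_3 = 2 + 6 = 8
  Explicitly: a, d, s(a), s(d), s(s(a)), s(s(d)), s(s(s(a))), s(s(s(d))).
So there are 8 ground terms available for substitution.
The body mentions the single quantified variable w; since ground terms form a free algebra, no two substitutions collapse to the same formula.
Number of ground instances = 8.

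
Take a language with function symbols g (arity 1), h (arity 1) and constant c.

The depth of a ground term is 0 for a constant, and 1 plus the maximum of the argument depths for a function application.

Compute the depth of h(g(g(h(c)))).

4

depth(h(c)) = 1 + depth(c) = 1 + 0 = 1
depth(g(h(c))) = 1 + depth(h(c)) = 1 + 1 = 2
depth(g(g(h(c)))) = 1 + depth(g(h(c))) = 1 + 2 = 3
depth(h(g(g(h(c))))) = 1 + depth(g(g(h(c)))) = 1 + 3 = 4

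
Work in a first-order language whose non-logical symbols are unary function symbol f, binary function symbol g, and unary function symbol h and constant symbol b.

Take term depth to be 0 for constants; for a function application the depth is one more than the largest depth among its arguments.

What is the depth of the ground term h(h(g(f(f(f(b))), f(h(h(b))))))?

6

depth(f(b)) = 1 + depth(b) = 1 + 0 = 1
depth(f(f(b))) = 1 + depth(f(b)) = 1 + 1 = 2
depth(f(f(f(b)))) = 1 + depth(f(f(b))) = 1 + 2 = 3
depth(h(b)) = 1 + depth(b) = 1 + 0 = 1
depth(h(h(b))) = 1 + depth(h(b)) = 1 + 1 = 2
depth(f(h(h(b)))) = 1 + depth(h(h(b))) = 1 + 2 = 3
depth(g(f(f(f(b))), f(h(h(b))))) = 1 + max(3, 3) = 4
depth(h(g(f(f(f(b))), f(h(h(b)))))) = 1 + depth(g(f(f(f(b))), f(h(h(b))))) = 1 + 4 = 5
depth(h(h(g(f(f(f(b))), f(h(h(b))))))) = 1 + depth(h(g(f(f(f(b))), f(h(h(b)))))) = 1 + 5 = 6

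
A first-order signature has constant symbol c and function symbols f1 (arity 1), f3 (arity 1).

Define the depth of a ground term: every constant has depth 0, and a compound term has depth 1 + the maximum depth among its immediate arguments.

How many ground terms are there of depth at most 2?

7

Write N_k for the number of ground terms of depth ≤ k. A term of depth ≤ k is either a constant or a function symbol applied to arguments of depth ≤ k−1, so N_k = 1 + N_{k-1} + N_{k-1}.
N_0 = 1
N_1 = 1 + 1 + 1 = 3
N_2 = 1 + 3 + 3 = 7
Explicitly: c, f1(c), f1(f1(c)), f1(f3(c)), f3(c), f3(f1(c)), f3(f3(c)).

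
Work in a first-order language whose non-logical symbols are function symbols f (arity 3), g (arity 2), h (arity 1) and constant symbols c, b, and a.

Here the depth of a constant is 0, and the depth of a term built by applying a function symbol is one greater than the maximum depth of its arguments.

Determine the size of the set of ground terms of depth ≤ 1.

Write N_k for the number of ground terms of depth ≤ k. A term of depth ≤ k is either a constant or a function symbol applied to arguments of depth ≤ k−1, so N_k = 3 + N_{k-1}^3 + N_{k-1}^2 + N_{k-1}.
N_0 = 3
N_1 = 3 + 3^3 + 3^2 + 3 = 42

42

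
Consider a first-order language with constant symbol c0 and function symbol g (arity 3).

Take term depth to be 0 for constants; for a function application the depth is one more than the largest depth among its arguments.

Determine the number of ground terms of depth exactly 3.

721

Let N_k count ground terms of depth at most k. Each non-constant term of depth ≤ k is some function symbol applied to depth-≤(k−1) arguments, giving N_k = 1 + N_{k-1}^3.
N_0 = 1
N_1 = 1 + 1^3 = 2
N_2 = 1 + 2^3 = 9
N_3 = 1 + 9^3 = 730
Terms of depth exactly 3: N_3 − N_2 = 730 − 9 = 721.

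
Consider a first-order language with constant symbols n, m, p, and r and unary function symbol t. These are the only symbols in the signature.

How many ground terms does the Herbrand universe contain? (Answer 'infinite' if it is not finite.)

The signature has at least one function symbol (t, arity 1) and at least one constant (n).
Iterating t gives infinitely many distinct ground terms: n, t(n), t(t(n)), ...
So the Herbrand universe is infinite.

infinite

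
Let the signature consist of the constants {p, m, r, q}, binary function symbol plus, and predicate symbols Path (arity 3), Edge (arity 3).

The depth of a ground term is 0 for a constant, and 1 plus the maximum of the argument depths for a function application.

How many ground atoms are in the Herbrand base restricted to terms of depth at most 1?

First count ground terms of depth ≤ 1.
Write N_k for the number of ground terms of depth ≤ k. A term of depth ≤ k is either a constant or a function symbol applied to arguments of depth ≤ k−1, so N_k = 4 + N_{k-1}^2.
N_0 = 4
N_1 = 4 + 4^2 = 20
So |H| = 20.
For each predicate symbol, the number of ground atoms is |H| raised to its arity; summing:
  Path: 20^3 = 8000;  Edge: 20^3 = 8000
Total ground atoms: 8000 + 8000 = 16000.

16000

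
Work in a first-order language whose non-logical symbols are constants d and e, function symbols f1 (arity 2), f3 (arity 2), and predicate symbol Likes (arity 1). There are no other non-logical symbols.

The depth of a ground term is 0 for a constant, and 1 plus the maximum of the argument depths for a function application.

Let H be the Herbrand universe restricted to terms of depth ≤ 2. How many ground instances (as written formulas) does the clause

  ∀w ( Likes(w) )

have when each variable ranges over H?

Ground terms of depth ≤ 2:
  Let N_k = |{terms of depth ≤ k}|. Then N_0 = 2 and N_k = 2 + N_{k-1}^2 + N_{k-1}^2 for k ≥ 1 (one summand per function symbol, arity giving the exponent).
  N_0 = 2
  N_1 = 2 + 2^2 + 2^2 = 10
  N_2 = 2 + 10^2 + 10^2 = 202
So there are 202 ground terms available for substitution.
The clause has 1 distinct variable (w), which appears in the body. In the free term algebra distinct substitutions yield syntactically distinct ground instances.
Number of ground instances = 202.

202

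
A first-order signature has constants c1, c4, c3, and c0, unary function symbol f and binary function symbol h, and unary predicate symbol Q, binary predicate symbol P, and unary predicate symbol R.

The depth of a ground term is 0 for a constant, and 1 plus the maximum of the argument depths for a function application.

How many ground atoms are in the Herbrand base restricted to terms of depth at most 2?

First count ground terms of depth ≤ 2.
Let N_k = |{terms of depth ≤ k}|. Then N_0 = 4 and N_k = 4 + N_{k-1} + N_{k-1}^2 for k ≥ 1 (one summand per function symbol, arity giving the exponent).
N_0 = 4
N_1 = 4 + 4 + 4^2 = 24
N_2 = 4 + 24 + 24^2 = 604
So |H| = 604.
Each predicate of arity r yields |H|^r ground atoms (one per choice of an r-tuple from H):
  Q: 604;  P: 604^2 = 364816;  R: 604
Total ground atoms: 604 + 364816 + 604 = 366024.

366024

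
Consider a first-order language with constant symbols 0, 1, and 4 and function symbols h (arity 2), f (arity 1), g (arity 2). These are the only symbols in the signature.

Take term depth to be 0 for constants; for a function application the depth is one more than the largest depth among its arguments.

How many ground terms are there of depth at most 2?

1179

Count level by level. With function symbols h/2, f/1, g/2, the terms of depth ≤ k are the 3 constants together with each function applied to depth-≤(k−1) tuples, so N_k = 3 + N_{k-1}^2 + N_{k-1} + N_{k-1}^2.
N_0 = 3
N_1 = 3 + 3^2 + 3 + 3^2 = 24
N_2 = 3 + 24^2 + 24 + 24^2 = 1179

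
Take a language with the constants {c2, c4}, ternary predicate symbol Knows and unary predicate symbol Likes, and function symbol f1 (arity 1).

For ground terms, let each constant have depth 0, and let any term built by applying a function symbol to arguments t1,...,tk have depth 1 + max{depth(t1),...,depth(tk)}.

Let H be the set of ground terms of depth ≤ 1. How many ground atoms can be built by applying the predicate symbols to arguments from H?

68

First count ground terms of depth ≤ 1.
Count level by level. With function symbols f1/1, the terms of depth ≤ k are the 2 constants together with each function applied to depth-≤(k−1) tuples, so N_k = 2 + N_{k-1}.
N_0 = 2
N_1 = 2 + 2 = 4
So |H| = 4.
Ground atoms are formed by filling each argument slot of a predicate with a term from H, so an r-ary predicate gives |H|^r atoms:
  Knows: 4^3 = 64;  Likes: 4
Total ground atoms: 64 + 4 = 68.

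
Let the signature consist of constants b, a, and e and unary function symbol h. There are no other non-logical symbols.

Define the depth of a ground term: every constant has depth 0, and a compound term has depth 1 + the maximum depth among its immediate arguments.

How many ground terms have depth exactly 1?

3

Count level by level. With function symbols h/1, the terms of depth ≤ k are the 3 constants together with each function applied to depth-≤(k−1) tuples, so N_k = 3 + N_{k-1}.
N_0 = 3
N_1 = 3 + 3 = 6
Terms of depth exactly 1: N_1 − N_0 = 6 − 3 = 3.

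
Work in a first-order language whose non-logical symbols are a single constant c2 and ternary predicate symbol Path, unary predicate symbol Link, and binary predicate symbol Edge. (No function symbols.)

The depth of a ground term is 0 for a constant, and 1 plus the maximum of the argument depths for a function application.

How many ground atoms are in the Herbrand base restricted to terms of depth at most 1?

3

First count ground terms of depth ≤ 1.
With no function symbols every ground term is a constant, so there is exactly 1 ground term at every depth bound.
N_0 = 1
N_1 = 1
So |H| = 1.
Each predicate of arity r yields |H|^r ground atoms (one per choice of an r-tuple from H):
  Path: 1^3 = 1;  Link: 1;  Edge: 1^2 = 1
Total ground atoms: 1 + 1 + 1 = 3.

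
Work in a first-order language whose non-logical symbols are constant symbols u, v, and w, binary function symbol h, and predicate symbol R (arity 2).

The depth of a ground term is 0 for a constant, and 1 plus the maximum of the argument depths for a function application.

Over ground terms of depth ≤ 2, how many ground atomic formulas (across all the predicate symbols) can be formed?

21609

First count ground terms of depth ≤ 2.
Write N_k for the number of ground terms of depth ≤ k. A term of depth ≤ k is either a constant or a function symbol applied to arguments of depth ≤ k−1, so N_k = 3 + N_{k-1}^2.
N_0 = 3
N_1 = 3 + 3^2 = 12
N_2 = 3 + 12^2 = 147
So |H| = 147.
A ground atom is a predicate applied to a tuple of terms from H, so the count is the sum over predicates of |H|^arity:
  R: 147^2 = 21609
Total ground atoms: 21609.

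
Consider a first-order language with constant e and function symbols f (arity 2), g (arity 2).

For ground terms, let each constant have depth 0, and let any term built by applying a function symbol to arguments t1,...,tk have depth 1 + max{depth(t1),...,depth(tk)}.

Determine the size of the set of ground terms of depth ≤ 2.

Let N_k count ground terms of depth at most k. Each non-constant term of depth ≤ k is some function symbol applied to depth-≤(k−1) arguments, giving N_k = 1 + N_{k-1}^2 + N_{k-1}^2.
N_0 = 1
N_1 = 1 + 1^2 + 1^2 = 3
N_2 = 1 + 3^2 + 3^2 = 19

19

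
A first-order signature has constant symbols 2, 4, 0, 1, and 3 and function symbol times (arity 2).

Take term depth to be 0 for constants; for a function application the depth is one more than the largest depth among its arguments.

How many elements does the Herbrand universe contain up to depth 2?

905

Count level by level. With function symbols times/2, the terms of depth ≤ k are the 5 constants together with each function applied to depth-≤(k−1) tuples, so N_k = 5 + N_{k-1}^2.
N_0 = 5
N_1 = 5 + 5^2 = 30
N_2 = 5 + 30^2 = 905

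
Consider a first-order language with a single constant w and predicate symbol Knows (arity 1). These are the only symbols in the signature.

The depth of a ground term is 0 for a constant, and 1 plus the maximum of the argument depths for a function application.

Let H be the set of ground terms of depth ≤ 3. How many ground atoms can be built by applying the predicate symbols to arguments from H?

1

First count ground terms of depth ≤ 3.
With no function symbols every ground term is a constant, so there is exactly 1 ground term at every depth bound.
N_0 = 1
N_1 = 1
N_2 = 1
N_3 = 1
So |H| = 1.
For each predicate symbol, the number of ground atoms is |H| raised to its arity; summing:
  Knows: 1
Total ground atoms: 1.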